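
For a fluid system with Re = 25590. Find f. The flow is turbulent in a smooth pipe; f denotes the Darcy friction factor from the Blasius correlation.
Formula: f = \frac{0.316}{Re^{0.25}}
f = 0.316/25590^0.25 = 0.02498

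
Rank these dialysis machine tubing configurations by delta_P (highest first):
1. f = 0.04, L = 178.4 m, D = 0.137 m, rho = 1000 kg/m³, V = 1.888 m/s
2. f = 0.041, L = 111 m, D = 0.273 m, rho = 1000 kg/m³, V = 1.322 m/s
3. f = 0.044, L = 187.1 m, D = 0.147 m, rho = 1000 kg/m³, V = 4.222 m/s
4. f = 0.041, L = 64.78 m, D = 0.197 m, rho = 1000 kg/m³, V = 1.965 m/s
Case 1: delta_P = 92.83 kPa
Case 2: delta_P = 14.57 kPa
Case 3: delta_P = 499.1 kPa
Case 4: delta_P = 26.03 kPa
Ranking (highest first): 3, 1, 4, 2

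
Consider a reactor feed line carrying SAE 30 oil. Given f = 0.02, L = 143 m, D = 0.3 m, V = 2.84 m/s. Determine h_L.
Formula: h_L = f \frac{L}{D} \frac{V^2}{2g}
h_L = 0.02·(143/0.3)·2.84²/(2·9.81) = 3.919 m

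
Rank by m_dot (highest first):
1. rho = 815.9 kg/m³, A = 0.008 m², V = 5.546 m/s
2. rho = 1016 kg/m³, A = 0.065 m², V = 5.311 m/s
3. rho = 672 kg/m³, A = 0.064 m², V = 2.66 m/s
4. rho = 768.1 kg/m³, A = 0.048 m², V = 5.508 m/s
Case 1: m_dot = 36.2 kg/s
Case 2: m_dot = 350.7 kg/s
Case 3: m_dot = 114.4 kg/s
Case 4: m_dot = 203.1 kg/s
Ranking (highest first): 2, 4, 3, 1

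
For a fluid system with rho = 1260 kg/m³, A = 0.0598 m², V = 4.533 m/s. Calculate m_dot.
Formula: \dot{m} = \rho A V
m_dot = 1260·0.0598·4.533 = 341.6 kg/s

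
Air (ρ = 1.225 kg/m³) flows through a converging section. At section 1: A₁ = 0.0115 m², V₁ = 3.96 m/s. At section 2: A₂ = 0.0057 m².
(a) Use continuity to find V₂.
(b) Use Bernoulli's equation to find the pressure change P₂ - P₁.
(a) Continuity: A₁V₁=A₂V₂ -> V₂=A₁V₁/A₂=0.0115*3.96/0.0057=7.99 m/s
(b) Bernoulli: P₂-P₁=0.5*rho*(V₁^2-V₂^2)/1000=0.5*1.225*(3.96^2-7.99^2)/1000=-0.0295 kPa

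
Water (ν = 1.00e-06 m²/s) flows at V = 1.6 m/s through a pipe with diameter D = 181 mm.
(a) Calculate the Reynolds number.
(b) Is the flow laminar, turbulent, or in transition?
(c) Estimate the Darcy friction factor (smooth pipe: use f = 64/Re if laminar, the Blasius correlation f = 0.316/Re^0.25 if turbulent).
(a) Re = V·D/ν = 1.6·0.181/1.00e-06 = 289600
(b) Flow regime: turbulent (Re > 4000)
(c) Friction factor: f = 0.316/Re^0.25 = 0.316/289600^0.25 = 0.01362 (Blasius is strictly valid for Re ≲ 1e5; used here as the smooth-pipe estimate the problem specifies)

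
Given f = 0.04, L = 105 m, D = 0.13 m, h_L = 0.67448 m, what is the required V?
Formula: h_L = f \frac{L}{D} \frac{V^2}{2g}
Substituting knowns: 0.67448 = 0.04·(105/0.13)·V²/(2·9.81)
Solving for V: V = √(0.67448·2·9.81/(0.04·(105/0.13))) = 0.64 m/s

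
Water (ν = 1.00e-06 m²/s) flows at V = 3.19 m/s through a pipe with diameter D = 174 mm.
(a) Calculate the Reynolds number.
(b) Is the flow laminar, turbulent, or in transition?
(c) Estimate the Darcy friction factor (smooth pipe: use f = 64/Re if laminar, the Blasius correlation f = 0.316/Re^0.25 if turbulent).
(a) Re = V·D/ν = 3.19·0.174/1.00e-06 = 555060
(b) Flow regime: turbulent (Re > 4000)
(c) Friction factor: f = 0.316/Re^0.25 = 0.316/555060^0.25 = 0.01158 (Blasius is strictly valid for Re ≲ 1e5; used here as the smooth-pipe estimate the problem specifies)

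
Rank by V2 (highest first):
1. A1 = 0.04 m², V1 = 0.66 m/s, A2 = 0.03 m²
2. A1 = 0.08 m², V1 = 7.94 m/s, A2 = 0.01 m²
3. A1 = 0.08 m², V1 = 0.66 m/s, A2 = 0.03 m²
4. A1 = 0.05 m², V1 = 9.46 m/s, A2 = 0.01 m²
Case 1: V2 = 0.88 m/s
Case 2: V2 = 63.52 m/s
Case 3: V2 = 1.76 m/s
Case 4: V2 = 47.3 m/s
Ranking (highest first): 2, 4, 3, 1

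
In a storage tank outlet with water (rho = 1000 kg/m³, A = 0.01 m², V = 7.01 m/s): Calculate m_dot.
Formula: \dot{m} = \rho A V
m_dot = 1000·0.01·7.01 = 70.1 kg/s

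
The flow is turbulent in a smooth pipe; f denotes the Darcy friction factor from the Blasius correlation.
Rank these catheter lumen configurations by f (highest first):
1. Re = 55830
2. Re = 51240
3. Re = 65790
Case 1: f = 0.02056
Case 2: f = 0.021
Case 3: f = 0.01973
Ranking (highest first): 2, 1, 3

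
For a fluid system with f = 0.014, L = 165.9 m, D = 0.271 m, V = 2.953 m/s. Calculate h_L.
Formula: h_L = f \frac{L}{D} \frac{V^2}{2g}
h_L = 0.014·(165.9/0.271)·2.953²/(2·9.81) = 3.809 m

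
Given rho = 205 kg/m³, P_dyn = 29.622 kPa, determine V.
Formula: P_{dyn} = \frac{1}{2} \rho V^2
Substituting knowns: 29.622 = 0.5·205·V²/1000
Solving for V: V = √(2·(29.622·1000)/205) = 17 m/s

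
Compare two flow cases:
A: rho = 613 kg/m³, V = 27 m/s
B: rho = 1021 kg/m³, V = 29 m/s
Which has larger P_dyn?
P_dyn(A) = 223.4 kPa, P_dyn(B) = 429.3 kPa. Answer: B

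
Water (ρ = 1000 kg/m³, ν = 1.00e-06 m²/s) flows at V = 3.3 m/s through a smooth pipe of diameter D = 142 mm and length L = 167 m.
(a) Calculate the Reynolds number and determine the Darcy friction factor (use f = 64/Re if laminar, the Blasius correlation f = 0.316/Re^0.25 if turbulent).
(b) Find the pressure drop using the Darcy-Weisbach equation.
(a) Re = V·D/ν = 3.3·0.142/1.00e-06 = 468600 → turbulent (Re > 4000); f = 0.316/Re^0.25 = 0.316/468600^0.25 = 0.012078 (Blasius is strictly valid for Re ≲ 1e5; used here as the smooth-pipe estimate the problem specifies)
(b) Darcy-Weisbach: ΔP = f·(L/D)·½ρV²/1000 = 0.012078·(167/0.142)·½·1000·3.3²/1000 = 77.34 kPa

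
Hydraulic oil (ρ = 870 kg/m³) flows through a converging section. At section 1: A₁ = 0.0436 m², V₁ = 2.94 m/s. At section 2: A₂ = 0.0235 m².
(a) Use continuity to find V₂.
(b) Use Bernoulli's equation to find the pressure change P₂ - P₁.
(a) Continuity: A₁V₁=A₂V₂ -> V₂=A₁V₁/A₂=0.0436*2.94/0.0235=5.45 m/s
(b) Bernoulli: P₂-P₁=0.5*rho*(V₁^2-V₂^2)/1000=0.5*870*(2.94^2-5.45^2)/1000=-9.161 kPa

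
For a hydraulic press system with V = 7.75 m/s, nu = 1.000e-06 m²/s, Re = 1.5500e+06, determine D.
Formula: Re = \frac{V D}{\nu}
Substituting knowns: 1.5500e+06 = 7.75·D/1.000e-06
Solving for D: D = 1.5500e+06·1.000e-06/7.75 = 0.2 m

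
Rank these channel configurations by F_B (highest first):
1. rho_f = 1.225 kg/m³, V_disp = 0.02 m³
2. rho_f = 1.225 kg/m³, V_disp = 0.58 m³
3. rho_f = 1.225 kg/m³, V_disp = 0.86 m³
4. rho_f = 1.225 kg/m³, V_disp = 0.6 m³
Case 1: F_B = 0.2403 N
Case 2: F_B = 6.97 N
Case 3: F_B = 10.33 N
Case 4: F_B = 7.21 N
Ranking (highest first): 3, 4, 2, 1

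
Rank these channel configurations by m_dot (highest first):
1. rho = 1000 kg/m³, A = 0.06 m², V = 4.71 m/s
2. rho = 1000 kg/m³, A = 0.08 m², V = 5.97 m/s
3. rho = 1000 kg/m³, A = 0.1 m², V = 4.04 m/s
Case 1: m_dot = 282.6 kg/s
Case 2: m_dot = 477.6 kg/s
Case 3: m_dot = 404 kg/s
Ranking (highest first): 2, 3, 1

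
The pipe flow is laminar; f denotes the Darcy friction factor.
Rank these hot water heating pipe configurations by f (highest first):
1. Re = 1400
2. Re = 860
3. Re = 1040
Case 1: f = 0.04571
Case 2: f = 0.07442
Case 3: f = 0.06154
Ranking (highest first): 2, 3, 1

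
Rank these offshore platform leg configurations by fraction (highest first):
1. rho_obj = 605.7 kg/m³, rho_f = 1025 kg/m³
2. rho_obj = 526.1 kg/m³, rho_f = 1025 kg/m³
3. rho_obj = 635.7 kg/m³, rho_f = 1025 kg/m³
Case 1: fraction = 0.5909
Case 2: fraction = 0.5133
Case 3: fraction = 0.6202
Ranking (highest first): 3, 1, 2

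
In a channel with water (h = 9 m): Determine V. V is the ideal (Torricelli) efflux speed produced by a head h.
Formula: V = \sqrt{2 g h}
V = √(2·9.81·9) = 13.29 m/s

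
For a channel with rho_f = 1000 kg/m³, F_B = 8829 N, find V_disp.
Formula: F_B = \rho_f g V_{disp}
Substituting knowns: 8829 = 1000·9.81·V_disp
Solving for V_disp: V_disp = 8829/(1000·9.81) = 0.9 m³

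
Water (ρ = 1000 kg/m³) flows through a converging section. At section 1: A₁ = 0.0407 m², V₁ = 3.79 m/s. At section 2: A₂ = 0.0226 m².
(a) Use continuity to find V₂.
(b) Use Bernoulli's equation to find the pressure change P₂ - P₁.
(a) Continuity: A₁V₁=A₂V₂ -> V₂=A₁V₁/A₂=0.0407*3.79/0.0226=6.83 m/s
(b) Bernoulli: P₂-P₁=0.5*rho*(V₁^2-V₂^2)/1000=0.5*1000*(3.79^2-6.83^2)/1000=-16.14 kPa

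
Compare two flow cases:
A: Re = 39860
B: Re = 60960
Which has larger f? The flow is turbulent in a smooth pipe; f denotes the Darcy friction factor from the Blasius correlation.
f(A) = 0.02236, f(B) = 0.02011. Answer: A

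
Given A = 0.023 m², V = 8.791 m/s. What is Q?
Formula: Q = A V
Q = 0.023·8.791·1000 = 202.2 L/s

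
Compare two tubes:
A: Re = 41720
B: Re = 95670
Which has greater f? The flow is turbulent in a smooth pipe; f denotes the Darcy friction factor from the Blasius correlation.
f(A) = 0.02211, f(B) = 0.01797. Answer: A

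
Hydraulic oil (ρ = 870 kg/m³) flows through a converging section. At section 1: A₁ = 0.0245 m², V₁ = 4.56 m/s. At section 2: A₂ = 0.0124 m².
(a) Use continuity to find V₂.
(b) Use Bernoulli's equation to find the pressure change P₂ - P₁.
(a) Continuity: A₁V₁=A₂V₂ -> V₂=A₁V₁/A₂=0.0245*4.56/0.0124=9.01 m/s
(b) Bernoulli: P₂-P₁=0.5*rho*(V₁^2-V₂^2)/1000=0.5*870*(4.56^2-9.01^2)/1000=-26.27 kPa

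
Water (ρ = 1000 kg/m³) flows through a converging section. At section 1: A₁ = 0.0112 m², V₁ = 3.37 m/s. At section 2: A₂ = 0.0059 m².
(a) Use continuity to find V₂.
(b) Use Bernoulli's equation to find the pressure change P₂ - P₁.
(a) Continuity: A₁V₁=A₂V₂ -> V₂=A₁V₁/A₂=0.0112*3.37/0.0059=6.40 m/s
(b) Bernoulli: P₂-P₁=0.5*rho*(V₁^2-V₂^2)/1000=0.5*1000*(3.37^2-6.40^2)/1000=-14.8 kPa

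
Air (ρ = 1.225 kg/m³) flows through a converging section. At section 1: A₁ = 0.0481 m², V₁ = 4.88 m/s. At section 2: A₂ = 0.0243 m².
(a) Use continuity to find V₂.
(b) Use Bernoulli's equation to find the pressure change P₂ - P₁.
(a) Continuity: A₁V₁=A₂V₂ -> V₂=A₁V₁/A₂=0.0481*4.88/0.0243=9.66 m/s
(b) Bernoulli: P₂-P₁=0.5*rho*(V₁^2-V₂^2)/1000=0.5*1.225*(4.88^2-9.66^2)/1000=-0.04257 kPa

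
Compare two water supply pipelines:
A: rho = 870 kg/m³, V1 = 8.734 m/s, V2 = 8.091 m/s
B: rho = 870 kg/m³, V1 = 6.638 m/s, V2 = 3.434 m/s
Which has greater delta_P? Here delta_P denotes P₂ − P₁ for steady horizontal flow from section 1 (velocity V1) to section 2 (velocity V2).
delta_P(A) = 4.706 kPa, delta_P(B) = 14.04 kPa. Answer: B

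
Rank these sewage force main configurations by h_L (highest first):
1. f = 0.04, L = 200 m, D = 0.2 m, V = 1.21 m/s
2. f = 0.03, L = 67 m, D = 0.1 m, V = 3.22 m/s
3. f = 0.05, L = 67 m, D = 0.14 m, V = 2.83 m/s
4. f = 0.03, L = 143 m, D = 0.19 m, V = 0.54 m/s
Case 1: h_L = 2.985 m
Case 2: h_L = 10.62 m
Case 3: h_L = 9.768 m
Case 4: h_L = 0.3356 m
Ranking (highest first): 2, 3, 1, 4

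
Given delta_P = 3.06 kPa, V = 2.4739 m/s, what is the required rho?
Formula: V = \sqrt{\frac{2 \Delta P}{\rho}}
Substituting knowns: 2.4739 = √(2·(3.06·1000)/rho)
Solving for rho: rho = 2·(3.06·1000)/2.4739² = 1000 kg/m³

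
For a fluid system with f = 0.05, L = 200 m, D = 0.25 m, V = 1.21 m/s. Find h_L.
Formula: h_L = f \frac{L}{D} \frac{V^2}{2g}
h_L = 0.05·(200/0.25)·1.21²/(2·9.81) = 2.985 m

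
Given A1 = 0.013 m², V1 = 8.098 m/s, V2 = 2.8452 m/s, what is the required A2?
Formula: V_2 = \frac{A_1 V_1}{A_2}
Substituting knowns: 2.8452 = 0.013·8.098/A2
Solving for A2: A2 = 0.013·8.098/2.8452 = 0.037 m²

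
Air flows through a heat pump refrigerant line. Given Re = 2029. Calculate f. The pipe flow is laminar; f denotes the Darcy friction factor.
Formula: f = \frac{64}{Re}
f = 64/2029 = 0.03154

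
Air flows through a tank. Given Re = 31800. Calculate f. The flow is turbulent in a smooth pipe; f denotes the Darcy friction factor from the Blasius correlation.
Formula: f = \frac{0.316}{Re^{0.25}}
f = 0.316/31800^0.25 = 0.02366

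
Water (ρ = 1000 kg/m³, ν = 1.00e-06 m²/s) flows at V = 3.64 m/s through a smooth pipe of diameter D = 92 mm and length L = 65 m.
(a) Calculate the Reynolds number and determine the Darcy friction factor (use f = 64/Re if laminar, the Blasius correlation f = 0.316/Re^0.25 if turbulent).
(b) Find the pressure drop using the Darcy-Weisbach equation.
(a) Re = V·D/ν = 3.64·0.092/1.00e-06 = 334880 → turbulent (Re > 4000); f = 0.316/Re^0.25 = 0.316/334880^0.25 = 0.013136 (Blasius is strictly valid for Re ≲ 1e5; used here as the smooth-pipe estimate the problem specifies)
(b) Darcy-Weisbach: ΔP = f·(L/D)·½ρV²/1000 = 0.013136·(65/0.092)·½·1000·3.64²/1000 = 61.48 kPa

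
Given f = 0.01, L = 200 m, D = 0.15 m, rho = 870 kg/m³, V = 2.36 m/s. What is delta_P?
Formula: \Delta P = f \frac{L}{D} \frac{\rho V^2}{2}
delta_P = 0.01·(200/0.15)·0.5·870·2.36²/1000 = 32.3 kPa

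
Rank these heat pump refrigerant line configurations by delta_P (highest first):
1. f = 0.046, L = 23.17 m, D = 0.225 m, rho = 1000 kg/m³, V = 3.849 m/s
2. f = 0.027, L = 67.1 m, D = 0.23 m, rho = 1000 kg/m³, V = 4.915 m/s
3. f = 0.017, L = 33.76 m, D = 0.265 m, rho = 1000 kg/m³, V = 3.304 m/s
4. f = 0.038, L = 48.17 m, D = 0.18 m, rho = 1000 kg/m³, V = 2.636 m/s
Case 1: delta_P = 35.09 kPa
Case 2: delta_P = 95.14 kPa
Case 3: delta_P = 11.82 kPa
Case 4: delta_P = 35.33 kPa
Ranking (highest first): 2, 4, 1, 3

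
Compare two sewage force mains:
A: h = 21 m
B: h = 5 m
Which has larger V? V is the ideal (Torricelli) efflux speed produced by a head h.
V(A) = 20.3 m/s, V(B) = 9.905 m/s. Answer: A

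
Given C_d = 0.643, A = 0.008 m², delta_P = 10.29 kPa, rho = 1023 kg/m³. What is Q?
Formula: Q = C_d A \sqrt{\frac{2 \Delta P}{\rho}}
Q = 0.643·0.008·√(2·(10.29·1000)/1023)·1000 = 23.07 L/s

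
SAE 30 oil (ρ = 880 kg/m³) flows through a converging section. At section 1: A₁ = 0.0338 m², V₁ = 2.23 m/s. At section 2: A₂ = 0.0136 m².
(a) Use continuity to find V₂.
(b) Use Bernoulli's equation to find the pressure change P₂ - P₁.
(a) Continuity: A₁V₁=A₂V₂ -> V₂=A₁V₁/A₂=0.0338*2.23/0.0136=5.54 m/s
(b) Bernoulli: P₂-P₁=0.5*rho*(V₁^2-V₂^2)/1000=0.5*880*(2.23^2-5.54^2)/1000=-11.32 kPa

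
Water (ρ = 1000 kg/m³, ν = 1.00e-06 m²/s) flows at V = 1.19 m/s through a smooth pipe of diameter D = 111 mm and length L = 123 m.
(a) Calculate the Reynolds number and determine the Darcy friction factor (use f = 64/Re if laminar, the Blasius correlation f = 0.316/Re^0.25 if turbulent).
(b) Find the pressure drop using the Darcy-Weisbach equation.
(a) Re = V·D/ν = 1.19·0.111/1.00e-06 = 132090 → turbulent (Re > 4000); f = 0.316/Re^0.25 = 0.316/132090^0.25 = 0.016576 (Blasius is strictly valid for Re ≲ 1e5; used here as the smooth-pipe estimate the problem specifies)
(b) Darcy-Weisbach: ΔP = f·(L/D)·½ρV²/1000 = 0.016576·(123/0.111)·½·1000·1.19²/1000 = 13.01 kPa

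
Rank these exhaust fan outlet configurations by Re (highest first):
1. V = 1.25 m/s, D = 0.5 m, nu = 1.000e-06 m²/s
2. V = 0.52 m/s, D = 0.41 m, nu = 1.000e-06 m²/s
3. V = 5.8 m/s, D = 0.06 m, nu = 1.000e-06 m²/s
Case 1: Re = 625000
Case 2: Re = 213200
Case 3: Re = 348000
Ranking (highest first): 1, 3, 2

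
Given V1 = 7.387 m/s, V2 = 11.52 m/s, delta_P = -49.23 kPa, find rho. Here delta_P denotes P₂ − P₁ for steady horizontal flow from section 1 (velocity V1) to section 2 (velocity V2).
Formula: \Delta P = \frac{1}{2} \rho (V_1^2 - V_2^2)
Substituting knowns: -49.23 = 0.5·rho·(7.387² − 11.52²)/1000
Solving for rho: rho = 2·(-49.23·1000)/(7.387² − 11.52²) = 1260 kg/m³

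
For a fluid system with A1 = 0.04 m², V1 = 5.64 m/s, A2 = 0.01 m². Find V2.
Formula: V_2 = \frac{A_1 V_1}{A_2}
V2 = 0.04·5.64/0.01 = 22.56 m/s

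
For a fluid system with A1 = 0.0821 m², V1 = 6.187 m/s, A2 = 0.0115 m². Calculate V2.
Formula: V_2 = \frac{A_1 V_1}{A_2}
V2 = 0.0821·6.187/0.0115 = 44.17 m/s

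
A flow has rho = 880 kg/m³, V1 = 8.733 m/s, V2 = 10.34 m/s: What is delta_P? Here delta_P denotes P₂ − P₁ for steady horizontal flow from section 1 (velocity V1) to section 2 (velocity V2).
Formula: \Delta P = \frac{1}{2} \rho (V_1^2 - V_2^2)
delta_P = 0.5·880·(8.733² − 10.34²)/1000 = -13.49 kPa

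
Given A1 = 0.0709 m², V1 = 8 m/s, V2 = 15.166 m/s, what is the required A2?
Formula: V_2 = \frac{A_1 V_1}{A_2}
Substituting knowns: 15.166 = 0.0709·8/A2
Solving for A2: A2 = 0.0709·8/15.166 = 0.0374 m²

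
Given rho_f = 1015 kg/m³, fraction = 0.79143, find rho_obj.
Formula: f_{sub} = \frac{\rho_{obj}}{\rho_f}
Substituting knowns: 0.79143 = rho_obj/1015
Solving for rho_obj: rho_obj = 0.79143·1015 = 803.3 kg/m³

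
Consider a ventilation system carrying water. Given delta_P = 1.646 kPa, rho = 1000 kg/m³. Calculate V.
Formula: V = \sqrt{\frac{2 \Delta P}{\rho}}
V = √(2·(1.646·1000)/1000) = 1.814 m/s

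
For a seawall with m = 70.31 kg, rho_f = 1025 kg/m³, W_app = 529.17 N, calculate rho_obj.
Formula: W_{app} = mg\left(1 - \frac{\rho_f}{\rho_{obj}}\right)
Substituting knowns: 529.17 = 70.31·9.81·(1 − 1025/rho_obj)
Solving for rho_obj: rho_obj = 1025/(1 − 529.17/(70.31·9.81)) = 4403 kg/m³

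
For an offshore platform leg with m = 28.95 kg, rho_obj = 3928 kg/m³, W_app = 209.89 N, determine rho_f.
Formula: W_{app} = mg\left(1 - \frac{\rho_f}{\rho_{obj}}\right)
Substituting knowns: 209.89 = 28.95·9.81·(1 − rho_f/3928)
Solving for rho_f: rho_f = 3928·(1 − 209.89/(28.95·9.81)) = 1025 kg/m³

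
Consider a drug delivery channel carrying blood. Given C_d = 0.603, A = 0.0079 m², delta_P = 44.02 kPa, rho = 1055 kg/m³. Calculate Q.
Formula: Q = C_d A \sqrt{\frac{2 \Delta P}{\rho}}
Q = 0.603·0.0079·√(2·(44.02·1000)/1055)·1000 = 43.52 L/s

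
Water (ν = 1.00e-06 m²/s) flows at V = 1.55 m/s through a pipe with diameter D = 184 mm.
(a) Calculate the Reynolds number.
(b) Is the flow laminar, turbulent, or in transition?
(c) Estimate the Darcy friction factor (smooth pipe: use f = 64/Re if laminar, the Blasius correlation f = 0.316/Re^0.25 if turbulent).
(a) Re = V·D/ν = 1.55·0.184/1.00e-06 = 285200
(b) Flow regime: turbulent (Re > 4000)
(c) Friction factor: f = 0.316/Re^0.25 = 0.316/285200^0.25 = 0.01367 (Blasius is strictly valid for Re ≲ 1e5; used here as the smooth-pipe estimate the problem specifies)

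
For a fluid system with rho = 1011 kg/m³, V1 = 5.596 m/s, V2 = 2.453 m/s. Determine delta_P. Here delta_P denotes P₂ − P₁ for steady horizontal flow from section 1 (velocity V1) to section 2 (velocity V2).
Formula: \Delta P = \frac{1}{2} \rho (V_1^2 - V_2^2)
delta_P = 0.5·1011·(5.596² − 2.453²)/1000 = 12.79 kPa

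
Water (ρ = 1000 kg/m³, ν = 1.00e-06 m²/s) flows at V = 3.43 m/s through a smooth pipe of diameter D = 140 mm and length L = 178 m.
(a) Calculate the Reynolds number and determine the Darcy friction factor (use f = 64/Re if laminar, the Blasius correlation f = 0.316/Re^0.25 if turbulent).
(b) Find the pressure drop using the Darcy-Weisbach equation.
(a) Re = V·D/ν = 3.43·0.14/1.00e-06 = 480200 → turbulent (Re > 4000); f = 0.316/Re^0.25 = 0.316/480200^0.25 = 0.012004 (Blasius is strictly valid for Re ≲ 1e5; used here as the smooth-pipe estimate the problem specifies)
(b) Darcy-Weisbach: ΔP = f·(L/D)·½ρV²/1000 = 0.012004·(178/0.140)·½·1000·3.43²/1000 = 89.78 kPa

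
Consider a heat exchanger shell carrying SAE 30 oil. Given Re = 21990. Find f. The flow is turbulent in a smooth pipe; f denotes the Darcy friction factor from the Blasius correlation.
Formula: f = \frac{0.316}{Re^{0.25}}
f = 0.316/21990^0.25 = 0.02595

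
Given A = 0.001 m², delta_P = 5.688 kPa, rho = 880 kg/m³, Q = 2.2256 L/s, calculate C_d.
Formula: Q = C_d A \sqrt{\frac{2 \Delta P}{\rho}}
Substituting knowns: 2.2256 = C_d·0.001·√(2·(5.688·1000)/880)·1000
Solving for C_d: C_d = (2.2256/1000)/(0.001·√(2·(5.688·1000)/880)) = 0.619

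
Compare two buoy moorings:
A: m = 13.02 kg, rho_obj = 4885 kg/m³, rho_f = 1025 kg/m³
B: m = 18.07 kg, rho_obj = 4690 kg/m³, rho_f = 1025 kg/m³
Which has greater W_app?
W_app(A) = 100.9 N, W_app(B) = 138.5 N. Answer: B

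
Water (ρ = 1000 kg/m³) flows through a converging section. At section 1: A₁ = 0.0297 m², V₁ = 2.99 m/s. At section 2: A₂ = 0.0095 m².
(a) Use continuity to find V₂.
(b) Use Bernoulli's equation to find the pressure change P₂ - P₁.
(a) Continuity: A₁V₁=A₂V₂ -> V₂=A₁V₁/A₂=0.0297*2.99/0.0095=9.35 m/s
(b) Bernoulli: P₂-P₁=0.5*rho*(V₁^2-V₂^2)/1000=0.5*1000*(2.99^2-9.35^2)/1000=-39.24 kPa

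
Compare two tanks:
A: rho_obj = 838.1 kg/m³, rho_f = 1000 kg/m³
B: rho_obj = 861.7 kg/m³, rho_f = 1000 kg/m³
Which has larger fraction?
fraction(A) = 0.8381, fraction(B) = 0.8617. Answer: B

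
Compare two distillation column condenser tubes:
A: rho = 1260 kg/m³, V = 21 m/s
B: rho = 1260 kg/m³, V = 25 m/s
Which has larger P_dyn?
P_dyn(A) = 277.8 kPa, P_dyn(B) = 393.8 kPa. Answer: B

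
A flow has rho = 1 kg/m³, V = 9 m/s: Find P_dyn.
Formula: P_{dyn} = \frac{1}{2} \rho V^2
P_dyn = 0.5·1·9²/1000 = 0.0405 kPa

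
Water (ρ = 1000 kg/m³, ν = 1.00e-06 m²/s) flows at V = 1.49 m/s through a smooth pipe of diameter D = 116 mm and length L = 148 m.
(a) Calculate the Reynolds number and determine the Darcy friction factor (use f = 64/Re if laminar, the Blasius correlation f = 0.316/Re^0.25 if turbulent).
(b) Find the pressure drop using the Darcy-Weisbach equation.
(a) Re = V·D/ν = 1.49·0.116/1.00e-06 = 172840 → turbulent (Re > 4000); f = 0.316/Re^0.25 = 0.316/172840^0.25 = 0.015498 (Blasius is strictly valid for Re ≲ 1e5; used here as the smooth-pipe estimate the problem specifies)
(b) Darcy-Weisbach: ΔP = f·(L/D)·½ρV²/1000 = 0.015498·(148/0.116)·½·1000·1.49²/1000 = 21.95 kPa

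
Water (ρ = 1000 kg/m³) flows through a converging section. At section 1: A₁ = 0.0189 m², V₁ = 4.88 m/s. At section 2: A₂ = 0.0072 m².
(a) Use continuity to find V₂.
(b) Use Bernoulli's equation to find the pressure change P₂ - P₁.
(a) Continuity: A₁V₁=A₂V₂ -> V₂=A₁V₁/A₂=0.0189*4.88/0.0072=12.81 m/s
(b) Bernoulli: P₂-P₁=0.5*rho*(V₁^2-V₂^2)/1000=0.5*1000*(4.88^2-12.81^2)/1000=-70.14 kPa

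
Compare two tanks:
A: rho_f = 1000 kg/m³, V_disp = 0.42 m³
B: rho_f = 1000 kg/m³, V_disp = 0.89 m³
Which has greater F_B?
F_B(A) = 4120 N, F_B(B) = 8731 N. Answer: B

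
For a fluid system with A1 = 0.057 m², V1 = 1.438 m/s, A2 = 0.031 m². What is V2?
Formula: V_2 = \frac{A_1 V_1}{A_2}
V2 = 0.057·1.438/0.031 = 2.644 m/s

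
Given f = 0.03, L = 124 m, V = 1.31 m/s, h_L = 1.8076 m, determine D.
Formula: h_L = f \frac{L}{D} \frac{V^2}{2g}
Substituting knowns: 1.8076 = 0.03·(124/D)·1.31²/(2·9.81)
Solving for D: D = 0.03·124·1.31²/(2·9.81·1.8076) = 0.18 m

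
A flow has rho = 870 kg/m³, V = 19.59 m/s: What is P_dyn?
Formula: P_{dyn} = \frac{1}{2} \rho V^2
P_dyn = 0.5·870·19.59²/1000 = 166.9 kPa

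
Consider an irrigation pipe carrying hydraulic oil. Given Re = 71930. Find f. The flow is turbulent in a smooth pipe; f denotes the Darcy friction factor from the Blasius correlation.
Formula: f = \frac{0.316}{Re^{0.25}}
f = 0.316/71930^0.25 = 0.0193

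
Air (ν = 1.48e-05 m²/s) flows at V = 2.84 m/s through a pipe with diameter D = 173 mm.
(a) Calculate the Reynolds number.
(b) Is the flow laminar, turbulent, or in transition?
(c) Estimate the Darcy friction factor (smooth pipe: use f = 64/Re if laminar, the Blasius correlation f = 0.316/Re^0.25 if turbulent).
(a) Re = V·D/ν = 2.84·0.173/1.48e-05 = 33197
(b) Flow regime: turbulent (Re > 4000)
(c) Friction factor: f = 0.316/Re^0.25 = 0.316/33197^0.25 = 0.02341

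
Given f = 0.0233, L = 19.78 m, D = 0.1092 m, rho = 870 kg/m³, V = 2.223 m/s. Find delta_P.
Formula: \Delta P = f \frac{L}{D} \frac{\rho V^2}{2}
delta_P = 0.0233·(19.78/0.1092)·0.5·870·2.223²/1000 = 9.073 kPa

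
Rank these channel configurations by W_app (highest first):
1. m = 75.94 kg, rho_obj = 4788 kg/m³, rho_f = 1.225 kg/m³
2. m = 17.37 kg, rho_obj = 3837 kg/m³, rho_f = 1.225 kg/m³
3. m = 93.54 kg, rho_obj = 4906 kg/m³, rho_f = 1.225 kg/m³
Case 1: W_app = 744.8 N
Case 2: W_app = 170.3 N
Case 3: W_app = 917.4 N
Ranking (highest first): 3, 1, 2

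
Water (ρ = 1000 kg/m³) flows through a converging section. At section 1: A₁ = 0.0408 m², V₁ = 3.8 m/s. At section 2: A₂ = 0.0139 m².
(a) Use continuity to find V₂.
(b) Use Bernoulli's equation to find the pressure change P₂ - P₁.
(a) Continuity: A₁V₁=A₂V₂ -> V₂=A₁V₁/A₂=0.0408*3.8/0.0139=11.15 m/s
(b) Bernoulli: P₂-P₁=0.5*rho*(V₁^2-V₂^2)/1000=0.5*1000*(3.8^2-11.15^2)/1000=-54.94 kPa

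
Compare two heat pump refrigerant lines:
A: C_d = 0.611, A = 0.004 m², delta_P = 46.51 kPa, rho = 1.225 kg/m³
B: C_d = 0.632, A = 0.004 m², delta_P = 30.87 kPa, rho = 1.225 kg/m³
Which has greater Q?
Q(A) = 673.5 L/s, Q(B) = 567.5 L/s. Answer: A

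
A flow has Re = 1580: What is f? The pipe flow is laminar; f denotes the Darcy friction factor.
Formula: f = \frac{64}{Re}
f = 64/1580 = 0.04051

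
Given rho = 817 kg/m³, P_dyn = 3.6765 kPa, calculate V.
Formula: P_{dyn} = \frac{1}{2} \rho V^2
Substituting knowns: 3.6765 = 0.5·817·V²/1000
Solving for V: V = √(2·(3.6765·1000)/817) = 3 m/s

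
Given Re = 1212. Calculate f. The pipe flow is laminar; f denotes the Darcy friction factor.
Formula: f = \frac{64}{Re}
f = 64/1212 = 0.05281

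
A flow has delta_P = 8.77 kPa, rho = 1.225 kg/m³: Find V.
Formula: V = \sqrt{\frac{2 \Delta P}{\rho}}
V = √(2·(8.77·1000)/1.225) = 119.7 m/s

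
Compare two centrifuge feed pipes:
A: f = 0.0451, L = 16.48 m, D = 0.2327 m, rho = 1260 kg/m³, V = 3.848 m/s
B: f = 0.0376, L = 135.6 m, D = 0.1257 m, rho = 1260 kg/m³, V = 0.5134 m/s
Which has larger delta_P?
delta_P(A) = 29.8 kPa, delta_P(B) = 6.735 kPa. Answer: A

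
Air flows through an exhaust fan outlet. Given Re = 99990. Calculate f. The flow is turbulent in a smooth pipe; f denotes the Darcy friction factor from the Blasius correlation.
Formula: f = \frac{0.316}{Re^{0.25}}
f = 0.316/99990^0.25 = 0.01777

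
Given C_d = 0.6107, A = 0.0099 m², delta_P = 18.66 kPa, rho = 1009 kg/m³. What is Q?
Formula: Q = C_d A \sqrt{\frac{2 \Delta P}{\rho}}
Q = 0.6107·0.0099·√(2·(18.66·1000)/1009)·1000 = 36.77 L/s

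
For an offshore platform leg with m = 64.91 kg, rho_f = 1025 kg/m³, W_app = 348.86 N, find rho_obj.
Formula: W_{app} = mg\left(1 - \frac{\rho_f}{\rho_{obj}}\right)
Substituting knowns: 348.86 = 64.91·9.81·(1 − 1025/rho_obj)
Solving for rho_obj: rho_obj = 1025/(1 − 348.86/(64.91·9.81)) = 2267 kg/m³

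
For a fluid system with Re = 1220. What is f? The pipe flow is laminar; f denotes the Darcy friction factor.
Formula: f = \frac{64}{Re}
f = 64/1220 = 0.05246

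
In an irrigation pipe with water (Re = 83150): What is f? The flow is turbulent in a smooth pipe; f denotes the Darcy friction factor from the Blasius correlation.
Formula: f = \frac{0.316}{Re^{0.25}}
f = 0.316/83150^0.25 = 0.01861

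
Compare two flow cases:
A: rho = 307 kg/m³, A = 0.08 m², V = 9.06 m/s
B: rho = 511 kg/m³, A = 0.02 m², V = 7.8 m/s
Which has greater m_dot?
m_dot(A) = 222.5 kg/s, m_dot(B) = 79.72 kg/s. Answer: A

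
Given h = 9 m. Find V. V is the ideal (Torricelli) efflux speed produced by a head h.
Formula: V = \sqrt{2 g h}
V = √(2·9.81·9) = 13.29 m/s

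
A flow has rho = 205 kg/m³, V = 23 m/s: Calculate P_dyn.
Formula: P_{dyn} = \frac{1}{2} \rho V^2
P_dyn = 0.5·205·23²/1000 = 54.22 kPa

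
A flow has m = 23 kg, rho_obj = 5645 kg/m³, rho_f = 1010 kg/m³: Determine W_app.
Formula: W_{app} = mg\left(1 - \frac{\rho_f}{\rho_{obj}}\right)
W_app = 23·9.81·(1 − 1010/5645) = 185.3 N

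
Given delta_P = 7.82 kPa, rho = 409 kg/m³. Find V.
Formula: V = \sqrt{\frac{2 \Delta P}{\rho}}
V = √(2·(7.82·1000)/409) = 6.184 m/s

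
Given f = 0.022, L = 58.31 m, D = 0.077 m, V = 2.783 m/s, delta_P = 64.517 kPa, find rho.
Formula: \Delta P = f \frac{L}{D} \frac{\rho V^2}{2}
Substituting knowns: 64.517 = 0.022·(58.31/0.077)·0.5·rho·2.783²/1000
Solving for rho: rho = (64.517·1000)/(0.022·(58.31/0.077)·0.5·2.783²) = 1000 kg/m³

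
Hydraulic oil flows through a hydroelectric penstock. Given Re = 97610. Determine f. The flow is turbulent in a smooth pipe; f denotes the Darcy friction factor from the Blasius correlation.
Formula: f = \frac{0.316}{Re^{0.25}}
f = 0.316/97610^0.25 = 0.01788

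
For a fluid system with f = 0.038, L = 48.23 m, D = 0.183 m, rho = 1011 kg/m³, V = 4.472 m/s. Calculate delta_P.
Formula: \Delta P = f \frac{L}{D} \frac{\rho V^2}{2}
delta_P = 0.038·(48.23/0.183)·0.5·1011·4.472²/1000 = 101.2 kPa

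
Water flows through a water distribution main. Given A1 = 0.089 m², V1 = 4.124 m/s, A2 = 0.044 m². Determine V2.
Formula: V_2 = \frac{A_1 V_1}{A_2}
V2 = 0.089·4.124/0.044 = 8.342 m/s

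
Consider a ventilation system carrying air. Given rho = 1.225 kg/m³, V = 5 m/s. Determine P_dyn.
Formula: P_{dyn} = \frac{1}{2} \rho V^2
P_dyn = 0.5·1.225·5²/1000 = 0.01531 kPa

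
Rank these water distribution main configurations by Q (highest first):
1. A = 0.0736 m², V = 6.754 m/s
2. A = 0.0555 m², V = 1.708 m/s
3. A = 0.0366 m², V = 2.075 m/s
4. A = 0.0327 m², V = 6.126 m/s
Case 1: Q = 497.1 L/s
Case 2: Q = 94.79 L/s
Case 3: Q = 75.95 L/s
Case 4: Q = 200.3 L/s
Ranking (highest first): 1, 4, 2, 3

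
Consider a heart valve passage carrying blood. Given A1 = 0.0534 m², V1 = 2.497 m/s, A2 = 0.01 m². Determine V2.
Formula: V_2 = \frac{A_1 V_1}{A_2}
V2 = 0.0534·2.497/0.01 = 13.33 m/s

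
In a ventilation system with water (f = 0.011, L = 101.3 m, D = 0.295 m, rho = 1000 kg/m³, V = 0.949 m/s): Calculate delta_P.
Formula: \Delta P = f \frac{L}{D} \frac{\rho V^2}{2}
delta_P = 0.011·(101.3/0.295)·0.5·1000·0.949²/1000 = 1.701 kPa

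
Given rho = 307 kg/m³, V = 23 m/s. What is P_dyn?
Formula: P_{dyn} = \frac{1}{2} \rho V^2
P_dyn = 0.5·307·23²/1000 = 81.2 kPa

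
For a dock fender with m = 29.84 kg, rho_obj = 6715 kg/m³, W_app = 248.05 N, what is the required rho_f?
Formula: W_{app} = mg\left(1 - \frac{\rho_f}{\rho_{obj}}\right)
Substituting knowns: 248.05 = 29.84·9.81·(1 − rho_f/6715)
Solving for rho_f: rho_f = 6715·(1 − 248.05/(29.84·9.81)) = 1025 kg/m³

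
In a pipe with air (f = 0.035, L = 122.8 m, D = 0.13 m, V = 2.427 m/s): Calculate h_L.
Formula: h_L = f \frac{L}{D} \frac{V^2}{2g}
h_L = 0.035·(122.8/0.13)·2.427²/(2·9.81) = 9.926 m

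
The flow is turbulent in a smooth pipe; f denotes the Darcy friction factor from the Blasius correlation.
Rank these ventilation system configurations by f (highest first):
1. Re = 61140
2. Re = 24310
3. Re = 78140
Case 1: f = 0.0201
Case 2: f = 0.02531
Case 3: f = 0.0189
Ranking (highest first): 2, 1, 3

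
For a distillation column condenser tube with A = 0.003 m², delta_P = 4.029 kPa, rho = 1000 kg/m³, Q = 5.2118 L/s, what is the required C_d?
Formula: Q = C_d A \sqrt{\frac{2 \Delta P}{\rho}}
Substituting knowns: 5.2118 = C_d·0.003·√(2·(4.029·1000)/1000)·1000
Solving for C_d: C_d = (5.2118/1000)/(0.003·√(2·(4.029·1000)/1000)) = 0.612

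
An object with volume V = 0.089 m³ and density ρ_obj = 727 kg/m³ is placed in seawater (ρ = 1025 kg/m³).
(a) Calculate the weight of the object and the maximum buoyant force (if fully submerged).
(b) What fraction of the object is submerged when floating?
(a) W=rho_obj*g*V=727*9.81*0.089=634.7 N; F_B(max)=rho*g*V=1025*9.81*0.089=894.9 N
(b) Floating fraction=rho_obj/rho=727/1025=0.709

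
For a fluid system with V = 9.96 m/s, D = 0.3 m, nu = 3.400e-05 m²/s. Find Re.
Formula: Re = \frac{V D}{\nu}
Re = 9.96·0.3/3.400e-05 = 87882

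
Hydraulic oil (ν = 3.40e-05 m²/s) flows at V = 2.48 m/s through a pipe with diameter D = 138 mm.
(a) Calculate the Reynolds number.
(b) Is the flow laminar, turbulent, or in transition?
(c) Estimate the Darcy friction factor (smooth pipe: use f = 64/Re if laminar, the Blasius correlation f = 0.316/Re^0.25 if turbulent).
(a) Re = V·D/ν = 2.48·0.138/3.40e-05 = 10066
(b) Flow regime: turbulent (Re > 4000)
(c) Friction factor: f = 0.316/Re^0.25 = 0.316/10066^0.25 = 0.03155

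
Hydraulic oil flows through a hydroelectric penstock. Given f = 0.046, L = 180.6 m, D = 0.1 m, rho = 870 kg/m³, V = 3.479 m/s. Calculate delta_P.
Formula: \Delta P = f \frac{L}{D} \frac{\rho V^2}{2}
delta_P = 0.046·(180.6/0.1)·0.5·870·3.479²/1000 = 437.4 kPa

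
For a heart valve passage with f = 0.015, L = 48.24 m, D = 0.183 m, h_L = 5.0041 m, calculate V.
Formula: h_L = f \frac{L}{D} \frac{V^2}{2g}
Substituting knowns: 5.0041 = 0.015·(48.24/0.183)·V²/(2·9.81)
Solving for V: V = √(5.0041·2·9.81/(0.015·(48.24/0.183))) = 4.983 m/s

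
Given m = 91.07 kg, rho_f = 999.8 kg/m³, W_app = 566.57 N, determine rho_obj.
Formula: W_{app} = mg\left(1 - \frac{\rho_f}{\rho_{obj}}\right)
Substituting knowns: 566.57 = 91.07·9.81·(1 − 999.8/rho_obj)
Solving for rho_obj: rho_obj = 999.8/(1 − 566.57/(91.07·9.81)) = 2733 kg/m³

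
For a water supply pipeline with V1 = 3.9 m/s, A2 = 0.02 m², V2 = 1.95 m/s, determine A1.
Formula: V_2 = \frac{A_1 V_1}{A_2}
Substituting knowns: 1.95 = A1·3.9/0.02
Solving for A1: A1 = 1.95·0.02/3.9 = 0.01 m²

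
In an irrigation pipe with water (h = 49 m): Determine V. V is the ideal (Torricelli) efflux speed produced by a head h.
Formula: V = \sqrt{2 g h}
V = √(2·9.81·49) = 31.01 m/s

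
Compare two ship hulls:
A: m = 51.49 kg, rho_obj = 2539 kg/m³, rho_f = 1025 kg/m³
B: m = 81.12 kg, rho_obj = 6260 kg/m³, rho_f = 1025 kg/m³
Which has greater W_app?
W_app(A) = 301.2 N, W_app(B) = 665.5 N. Answer: B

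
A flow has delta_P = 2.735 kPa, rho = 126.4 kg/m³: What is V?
Formula: V = \sqrt{\frac{2 \Delta P}{\rho}}
V = √(2·(2.735·1000)/126.4) = 6.578 m/s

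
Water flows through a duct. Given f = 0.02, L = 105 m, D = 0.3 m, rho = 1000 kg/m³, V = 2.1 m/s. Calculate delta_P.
Formula: \Delta P = f \frac{L}{D} \frac{\rho V^2}{2}
delta_P = 0.02·(105/0.3)·0.5·1000·2.1²/1000 = 15.44 kPa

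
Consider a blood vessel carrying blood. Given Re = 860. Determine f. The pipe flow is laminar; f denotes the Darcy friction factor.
Formula: f = \frac{64}{Re}
f = 64/860 = 0.07442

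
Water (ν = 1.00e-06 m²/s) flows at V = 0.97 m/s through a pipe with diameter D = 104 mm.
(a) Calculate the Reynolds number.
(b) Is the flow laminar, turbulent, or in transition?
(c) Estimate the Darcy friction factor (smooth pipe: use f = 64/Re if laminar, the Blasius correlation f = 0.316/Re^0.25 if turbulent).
(a) Re = V·D/ν = 0.97·0.104/1.00e-06 = 100880
(b) Flow regime: turbulent (Re > 4000)
(c) Friction factor: f = 0.316/Re^0.25 = 0.316/100880^0.25 = 0.01773 (Blasius is strictly valid for Re ≲ 1e5; used here as the smooth-pipe estimate the problem specifies)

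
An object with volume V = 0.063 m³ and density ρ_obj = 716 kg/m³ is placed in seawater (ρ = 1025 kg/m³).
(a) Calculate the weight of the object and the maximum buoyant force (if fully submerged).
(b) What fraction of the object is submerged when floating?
(a) W=rho_obj*g*V=716*9.81*0.063=442.5 N; F_B(max)=rho*g*V=1025*9.81*0.063=633.5 N
(b) Floating fraction=rho_obj/rho=716/1025=0.699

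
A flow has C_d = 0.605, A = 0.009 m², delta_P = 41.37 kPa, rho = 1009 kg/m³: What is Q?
Formula: Q = C_d A \sqrt{\frac{2 \Delta P}{\rho}}
Q = 0.605·0.009·√(2·(41.37·1000)/1009)·1000 = 49.31 L/s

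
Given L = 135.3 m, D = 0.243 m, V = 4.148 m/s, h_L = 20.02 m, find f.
Formula: h_L = f \frac{L}{D} \frac{V^2}{2g}
Substituting knowns: 20.02 = f·(135.3/0.243)·4.148²/(2·9.81)
Solving for f: f = 20.02·2·9.81/((135.3/0.243)·4.148²) = 0.041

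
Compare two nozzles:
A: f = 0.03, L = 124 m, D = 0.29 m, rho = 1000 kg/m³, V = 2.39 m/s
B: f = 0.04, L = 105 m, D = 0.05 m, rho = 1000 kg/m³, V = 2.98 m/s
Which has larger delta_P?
delta_P(A) = 36.64 kPa, delta_P(B) = 373 kPa. Answer: B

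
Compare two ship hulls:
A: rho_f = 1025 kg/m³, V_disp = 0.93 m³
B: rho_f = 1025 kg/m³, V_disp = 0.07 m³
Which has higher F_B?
F_B(A) = 9351 N, F_B(B) = 703.9 N. Answer: A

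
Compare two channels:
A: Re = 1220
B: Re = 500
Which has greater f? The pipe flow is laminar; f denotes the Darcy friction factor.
f(A) = 0.05246, f(B) = 0.128. Answer: B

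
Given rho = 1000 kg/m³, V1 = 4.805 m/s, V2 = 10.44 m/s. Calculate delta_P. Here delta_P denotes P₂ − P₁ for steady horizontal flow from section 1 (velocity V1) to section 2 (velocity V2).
Formula: \Delta P = \frac{1}{2} \rho (V_1^2 - V_2^2)
delta_P = 0.5·1000·(4.805² − 10.44²)/1000 = -42.95 kPa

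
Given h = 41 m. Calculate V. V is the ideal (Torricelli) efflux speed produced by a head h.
Formula: V = \sqrt{2 g h}
V = √(2·9.81·41) = 28.36 m/s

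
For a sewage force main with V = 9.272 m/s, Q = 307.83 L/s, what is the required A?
Formula: Q = A V
Substituting knowns: 307.83 = A·9.272·1000
Solving for A: A = (307.83/1000)/9.272 = 0.0332 m²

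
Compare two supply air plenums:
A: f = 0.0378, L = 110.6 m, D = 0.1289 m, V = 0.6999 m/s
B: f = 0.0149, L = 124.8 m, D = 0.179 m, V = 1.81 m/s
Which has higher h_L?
h_L(A) = 0.8098 m, h_L(B) = 1.735 m. Answer: B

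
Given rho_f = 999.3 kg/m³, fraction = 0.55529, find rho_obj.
Formula: f_{sub} = \frac{\rho_{obj}}{\rho_f}
Substituting knowns: 0.55529 = rho_obj/999.3
Solving for rho_obj: rho_obj = 0.55529·999.3 = 554.9 kg/m³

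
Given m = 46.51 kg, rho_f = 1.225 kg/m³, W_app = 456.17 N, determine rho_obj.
Formula: W_{app} = mg\left(1 - \frac{\rho_f}{\rho_{obj}}\right)
Substituting knowns: 456.17 = 46.51·9.81·(1 − 1.225/rho_obj)
Solving for rho_obj: rho_obj = 1.225/(1 − 456.17/(46.51·9.81)) = 6003 kg/m³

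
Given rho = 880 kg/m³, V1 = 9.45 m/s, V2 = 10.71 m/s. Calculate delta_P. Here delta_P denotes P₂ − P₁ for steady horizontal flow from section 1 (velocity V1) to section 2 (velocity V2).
Formula: \Delta P = \frac{1}{2} \rho (V_1^2 - V_2^2)
delta_P = 0.5·880·(9.45² − 10.71²)/1000 = -11.18 kPa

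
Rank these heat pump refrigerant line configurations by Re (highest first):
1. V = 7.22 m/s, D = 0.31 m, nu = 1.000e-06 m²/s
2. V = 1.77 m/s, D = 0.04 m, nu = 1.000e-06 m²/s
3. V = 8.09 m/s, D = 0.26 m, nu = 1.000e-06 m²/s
Case 1: Re = 2.238e+06
Case 2: Re = 70800
Case 3: Re = 2.103e+06
Ranking (highest first): 1, 3, 2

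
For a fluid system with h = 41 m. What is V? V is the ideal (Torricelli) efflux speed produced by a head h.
Formula: V = \sqrt{2 g h}
V = √(2·9.81·41) = 28.36 m/s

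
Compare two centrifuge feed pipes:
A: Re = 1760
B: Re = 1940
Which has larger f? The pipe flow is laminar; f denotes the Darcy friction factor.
f(A) = 0.03636, f(B) = 0.03299. Answer: A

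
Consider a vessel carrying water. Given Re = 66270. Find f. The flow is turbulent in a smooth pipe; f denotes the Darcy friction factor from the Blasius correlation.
Formula: f = \frac{0.316}{Re^{0.25}}
f = 0.316/66270^0.25 = 0.0197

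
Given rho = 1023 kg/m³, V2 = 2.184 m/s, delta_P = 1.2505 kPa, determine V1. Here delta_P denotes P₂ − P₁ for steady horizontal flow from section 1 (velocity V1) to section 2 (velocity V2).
Formula: \Delta P = \frac{1}{2} \rho (V_1^2 - V_2^2)
Substituting knowns: 1.2505 = 0.5·1023·(V1² − 2.184²)/1000
Solving for V1: V1 = √(2.184² + 2·(1.2505·1000)/1023) = 2.686 m/s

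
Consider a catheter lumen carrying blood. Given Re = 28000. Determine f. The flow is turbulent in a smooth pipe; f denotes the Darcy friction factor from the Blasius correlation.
Formula: f = \frac{0.316}{Re^{0.25}}
f = 0.316/28000^0.25 = 0.02443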